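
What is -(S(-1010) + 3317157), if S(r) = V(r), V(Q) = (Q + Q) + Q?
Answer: -3314127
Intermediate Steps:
V(Q) = 3*Q (V(Q) = 2*Q + Q = 3*Q)
S(r) = 3*r
-(S(-1010) + 3317157) = -(3*(-1010) + 3317157) = -(-3030 + 3317157) = -1*3314127 = -3314127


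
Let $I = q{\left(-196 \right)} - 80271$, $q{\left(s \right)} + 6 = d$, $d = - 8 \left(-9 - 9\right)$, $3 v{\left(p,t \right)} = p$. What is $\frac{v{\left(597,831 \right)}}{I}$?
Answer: $- \frac{199}{80133} \approx -0.0024834$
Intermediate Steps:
$v{\left(p,t \right)} = \frac{p}{3}$
$d = 144$ ($d = - 8 \left(-9 - 9\right) = \left(-8\right) \left(-18\right) = 144$)
$q{\left(s \right)} = 138$ ($q{\left(s \right)} = -6 + 144 = 138$)
$I = -80133$ ($I = 138 - 80271 = -80133$)
$\frac{v{\left(597,831 \right)}}{I} = \frac{\frac{1}{3} \cdot 597}{-80133} = 199 \left(- \frac{1}{80133}\right) = - \frac{199}{80133}$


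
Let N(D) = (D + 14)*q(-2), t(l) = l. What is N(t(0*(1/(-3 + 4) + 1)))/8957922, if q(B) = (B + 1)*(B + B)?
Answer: 28/4478961 ≈ 6.2515e-6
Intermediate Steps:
q(B) = 2*B*(1 + B) (q(B) = (1 + B)*(2*B) = 2*B*(1 + B))
N(D) = 56 + 4*D (N(D) = (D + 14)*(2*(-2)*(1 - 2)) = (14 + D)*(2*(-2)*(-1)) = (14 + D)*4 = 56 + 4*D)
N(t(0*(1/(-3 + 4) + 1)))/8957922 = (56 + 4*(0*(1/(-3 + 4) + 1)))/8957922 = (56 + 4*(0*(1/1 + 1)))*(1/8957922) = (56 + 4*(0*(1 + 1)))*(1/8957922) = (56 + 4*(0*2))*(1/8957922) = (56 + 4*0)*(1/8957922) = (56 + 0)*(1/8957922) = 56*(1/8957922) = 28/4478961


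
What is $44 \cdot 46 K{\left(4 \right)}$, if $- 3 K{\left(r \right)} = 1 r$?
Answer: $- \frac{8096}{3} \approx -2698.7$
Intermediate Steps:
$K{\left(r \right)} = - \frac{r}{3}$ ($K{\left(r \right)} = - \frac{1 r}{3} = - \frac{r}{3}$)
$44 \cdot 46 K{\left(4 \right)} = 44 \cdot 46 \left(\left(- \frac{1}{3}\right) 4\right) = 2024 \left(- \frac{4}{3}\right) = - \frac{8096}{3}$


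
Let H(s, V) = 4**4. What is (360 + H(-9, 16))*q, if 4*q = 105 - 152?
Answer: -7238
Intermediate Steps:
q = -47/4 (q = (105 - 152)/4 = (1/4)*(-47) = -47/4 ≈ -11.750)
H(s, V) = 256
(360 + H(-9, 16))*q = (360 + 256)*(-47/4) = 616*(-47/4) = -7238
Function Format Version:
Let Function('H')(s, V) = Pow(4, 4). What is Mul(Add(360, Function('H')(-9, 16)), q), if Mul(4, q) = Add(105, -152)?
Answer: -7238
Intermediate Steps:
q = Rational(-47, 4) (q = Mul(Rational(1, 4), Add(105, -152)) = Mul(Rational(1, 4), -47) = Rational(-47, 4) ≈ -11.750)
Function('H')(s, V) = 256
Mul(Add(360, Function('H')(-9, 16)), q) = Mul(Add(360, 256), Rational(-47, 4)) = Mul(616, Rational(-47, 4)) = -7238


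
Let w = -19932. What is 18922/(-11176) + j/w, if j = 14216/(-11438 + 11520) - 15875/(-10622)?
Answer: -625386717881/367471361576 ≈ -1.7019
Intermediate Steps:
j = 76152051/435502 (j = 14216/82 - 15875*(-1/10622) = 14216*(1/82) + 15875/10622 = 7108/41 + 15875/10622 = 76152051/435502 ≈ 174.86)
18922/(-11176) + j/w = 18922/(-11176) + (76152051/435502)/(-19932) = 18922*(-1/11176) + (76152051/435502)*(-1/19932) = -9461/5588 - 25384017/2893475288 = -625386717881/367471361576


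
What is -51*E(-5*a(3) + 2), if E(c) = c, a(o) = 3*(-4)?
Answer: -3162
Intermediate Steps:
a(o) = -12
-51*E(-5*a(3) + 2) = -51*(-5*(-12) + 2) = -51*(60 + 2) = -51*62 = -3162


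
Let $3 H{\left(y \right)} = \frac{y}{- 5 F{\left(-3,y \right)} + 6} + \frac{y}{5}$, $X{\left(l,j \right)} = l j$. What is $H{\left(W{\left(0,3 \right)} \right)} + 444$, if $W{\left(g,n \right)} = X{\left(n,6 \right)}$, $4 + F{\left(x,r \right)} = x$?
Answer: $\frac{91296}{205} \approx 445.35$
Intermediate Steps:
$F{\left(x,r \right)} = -4 + x$
$X{\left(l,j \right)} = j l$
$W{\left(g,n \right)} = 6 n$
$H{\left(y \right)} = \frac{46 y}{615}$ ($H{\left(y \right)} = \frac{\frac{y}{- 5 \left(-4 - 3\right) + 6} + \frac{y}{5}}{3} = \frac{\frac{y}{\left(-5\right) \left(-7\right) + 6} + y \frac{1}{5}}{3} = \frac{\frac{y}{35 + 6} + \frac{y}{5}}{3} = \frac{\frac{y}{41} + \frac{y}{5}}{3} = \frac{\frac{46}{205} y}{3} = \frac{46 y}{615}$)
$H{\left(W{\left(0,3 \right)} \right)} + 444 = \frac{46 \cdot 6 \cdot 3}{615} + 444 = \frac{46}{615} \cdot 18 + 444 = \frac{276}{205} + 444 = \frac{91296}{205}$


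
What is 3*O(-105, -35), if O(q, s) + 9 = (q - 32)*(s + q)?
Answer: 57513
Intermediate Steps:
O(q, s) = -9 + (-32 + q)*(q + s) (O(q, s) = -9 + (q - 32)*(s + q) = -9 + (-32 + q)*(q + s))
3*O(-105, -35) = 3*(-9 + (-105)**2 - 32*(-105) - 32*(-35) - 105*(-35)) = 3*(-9 + 11025 + 3360 + 1120 + 3675) = 3*19171 = 57513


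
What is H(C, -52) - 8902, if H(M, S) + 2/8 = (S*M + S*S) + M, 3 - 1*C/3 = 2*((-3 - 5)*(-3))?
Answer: 2747/4 ≈ 686.75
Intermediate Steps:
C = -135 (C = 9 - 6*(-3 - 5)*(-3) = 9 - 6*(-8*(-3)) = 9 - 6*24 = 9 - 3*48 = 9 - 144 = -135)
H(M, S) = -1/4 + M + S**2 + M*S (H(M, S) = -1/4 + ((S*M + S*S) + M) = -1/4 + ((M*S + S**2) + M) = -1/4 + ((S**2 + M*S) + M) = -1/4 + (M + S**2 + M*S) = -1/4 + M + S**2 + M*S)
H(C, -52) - 8902 = (-1/4 - 135 + (-52)**2 - 135*(-52)) - 8902 = (-1/4 - 135 + 2704 + 7020) - 8902 = 38355/4 - 8902 = 2747/4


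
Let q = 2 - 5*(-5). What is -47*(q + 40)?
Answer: -3149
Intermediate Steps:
q = 27 (q = 2 + 25 = 27)
-47*(q + 40) = -47*(27 + 40) = -47*67 = -3149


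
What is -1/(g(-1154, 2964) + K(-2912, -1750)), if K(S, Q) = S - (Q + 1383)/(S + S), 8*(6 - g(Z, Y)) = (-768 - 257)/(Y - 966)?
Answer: 5818176/16907612989 ≈ 0.00034412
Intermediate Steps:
g(Z, Y) = 6 + 1025/(8*(-966 + Y)) (g(Z, Y) = 6 - (-768 - 257)/(8*(Y - 966)) = 6 - (-1025)/(8*(-966 + Y)) = 6 + 1025/(8*(-966 + Y)))
K(S, Q) = S - (1383 + Q)/(2*S)
-1/(g(-1154, 2964) + K(-2912, -1750)) = -1/((-45343 + 48*2964)/(8*(-966 + 2964)) + (1/2)*(-1383 - 1*(-1750) + 2*(-2912)**2)/(-2912)) = -1/((1/8)*(-45343 + 142272)/1998 + (1/2)*(-1/2912)*(-1383 + 1750 + 2*8479744)) = -1/((1/8)*(1/1998)*96929 + (1/2)*(-1/2912)*(-1383 + 1750 + 16959488)) = -1/(96929/15984 + (1/2)*(-1/2912)*16959855) = -1/(96929/15984 - 16959855/5824) = -1/(-16907612989/5818176) = -1*(-5818176/16907612989) = 5818176/16907612989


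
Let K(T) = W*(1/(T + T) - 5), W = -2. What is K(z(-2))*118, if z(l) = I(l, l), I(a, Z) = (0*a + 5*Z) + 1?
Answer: 10738/9 ≈ 1193.1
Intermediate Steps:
I(a, Z) = 1 + 5*Z (I(a, Z) = (0 + 5*Z) + 1 = 5*Z + 1 = 1 + 5*Z)
z(l) = 1 + 5*l
K(T) = 10 - 1/T (K(T) = -2*(1/(T + T) - 5) = -2*(1/(2*T) - 5) = -2*(-5 + 1/(2*T)) = 10 - 1/T)
K(z(-2))*118 = (10 - 1/(1 + 5*(-2)))*118 = (10 - 1/(1 - 10))*118 = (10 - 1/(-9))*118 = (10 - 1*(-⅑))*118 = (10 + ⅑)*118 = (91/9)*118 = 10738/9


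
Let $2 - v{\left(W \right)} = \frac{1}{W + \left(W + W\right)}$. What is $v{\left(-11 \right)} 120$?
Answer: $\frac{2680}{11} \approx 243.64$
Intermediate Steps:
$v{\left(W \right)} = 2 - \frac{1}{3 W}$ ($v{\left(W \right)} = 2 - \frac{1}{W + \left(W + W\right)} = 2 - \frac{1}{W + 2 W} = 2 - \frac{1}{3 W}$)
$v{\left(-11 \right)} 120 = \left(2 - \frac{1}{3 \left(-11\right)}\right) 120 = \left(2 - - \frac{1}{33}\right) 120 = \left(2 + \frac{1}{33}\right) 120 = \frac{67}{33} \cdot 120 = \frac{2680}{11}$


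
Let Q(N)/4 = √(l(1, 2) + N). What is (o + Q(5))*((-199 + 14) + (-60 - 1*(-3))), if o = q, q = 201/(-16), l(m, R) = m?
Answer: 24321/8 - 968*√6 ≈ 669.02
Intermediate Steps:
Q(N) = 4*√(1 + N)
q = -201/16 (q = 201*(-1/16) = -201/16 ≈ -12.563)
o = -201/16 ≈ -12.563
(o + Q(5))*((-199 + 14) + (-60 - 1*(-3))) = (-201/16 + 4*√(1 + 5))*((-199 + 14) + (-60 - 1*(-3))) = (-201/16 + 4*√6)*(-185 + (-60 + 3)) = (-201/16 + 4*√6)*(-185 - 57) = (-201/16 + 4*√6)*(-242) = 24321/8 - 968*√6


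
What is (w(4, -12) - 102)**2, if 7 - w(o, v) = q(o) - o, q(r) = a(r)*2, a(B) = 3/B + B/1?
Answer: 40401/4 ≈ 10100.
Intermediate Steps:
a(B) = B + 3/B (a(B) = 3/B + B*1 = 3/B + B = B + 3/B)
q(r) = 2*r + 6/r (q(r) = (r + 3/r)*2 = 2*r + 6/r)
w(o, v) = 7 - o - 6/o (w(o, v) = 7 - ((2*o + 6/o) - o) = 7 - (o + 6/o) = 7 + (-o - 6/o) = 7 - o - 6/o)
(w(4, -12) - 102)**2 = ((7 - 1*4 - 6/4) - 102)**2 = ((7 - 4 - 6*1/4) - 102)**2 = ((7 - 4 - 3/2) - 102)**2 = (3/2 - 102)**2 = (-201/2)**2 = 40401/4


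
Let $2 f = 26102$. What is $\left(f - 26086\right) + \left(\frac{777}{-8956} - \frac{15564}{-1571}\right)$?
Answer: $- \frac{183262663143}{14069876} \approx -13025.0$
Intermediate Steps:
$f = 13051$ ($f = \frac{1}{2} \cdot 26102 = 13051$)
$\left(f - 26086\right) + \left(\frac{777}{-8956} - \frac{15564}{-1571}\right) = \left(13051 - 26086\right) + \left(\frac{777}{-8956} - \frac{15564}{-1571}\right) = \left(13051 - 26086\right) + \left(777 \left(- \frac{1}{8956}\right) - - \frac{15564}{1571}\right) = -13035 + \left(- \frac{777}{8956} + \frac{15564}{1571}\right) = -13035 + \frac{138170517}{14069876} = - \frac{183262663143}{14069876}$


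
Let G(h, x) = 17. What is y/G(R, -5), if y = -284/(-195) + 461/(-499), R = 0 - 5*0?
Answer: 51821/1654185 ≈ 0.031327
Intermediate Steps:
R = 0 (R = 0 + 0 = 0)
y = 51821/97305 (y = -284*(-1/195) + 461*(-1/499) = 284/195 - 461/499 = 51821/97305 ≈ 0.53256)
y/G(R, -5) = (51821/97305)/17 = (51821/97305)*(1/17) = 51821/1654185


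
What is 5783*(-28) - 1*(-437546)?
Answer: 275622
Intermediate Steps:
5783*(-28) - 1*(-437546) = -161924 + 437546 = 275622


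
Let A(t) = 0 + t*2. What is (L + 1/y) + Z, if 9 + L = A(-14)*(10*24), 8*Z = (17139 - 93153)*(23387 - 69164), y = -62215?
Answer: 108242871623441/248860 ≈ 4.3495e+8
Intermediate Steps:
A(t) = 2*t (A(t) = 0 + 2*t = 2*t)
Z = 1739846439/4 (Z = ((17139 - 93153)*(23387 - 69164))/8 = (-76014*(-45777))/8 = (⅛)*3479692878 = 1739846439/4 ≈ 4.3496e+8)
L = -6729 (L = -9 + (2*(-14))*(10*24) = -9 - 28*240 = -9 - 6720 = -6729)
(L + 1/y) + Z = (-6729 + 1/(-62215)) + 1739846439/4 = (-6729 - 1/62215) + 1739846439/4 = -418644736/62215 + 1739846439/4 = 108242871623441/248860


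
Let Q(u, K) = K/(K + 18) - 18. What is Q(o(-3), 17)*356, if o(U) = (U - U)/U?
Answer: -218228/35 ≈ -6235.1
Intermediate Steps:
o(U) = 0 (o(U) = 0/U = 0)
Q(u, K) = -18 + K/(18 + K) (Q(u, K) = K/(18 + K) - 18 = -18 + K/(18 + K))
Q(o(-3), 17)*356 = ((-324 - 17*17)/(18 + 17))*356 = ((-324 - 289)/35)*356 = ((1/35)*(-613))*356 = -613/35*356 = -218228/35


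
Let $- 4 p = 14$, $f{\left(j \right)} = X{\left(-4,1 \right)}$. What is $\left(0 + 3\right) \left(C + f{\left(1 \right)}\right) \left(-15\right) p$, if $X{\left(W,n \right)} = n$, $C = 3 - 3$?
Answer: $\frac{315}{2} \approx 157.5$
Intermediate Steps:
$C = 0$
$f{\left(j \right)} = 1$
$p = - \frac{7}{2}$ ($p = \left(- \frac{1}{4}\right) 14 = - \frac{7}{2} \approx -3.5$)
$\left(0 + 3\right) \left(C + f{\left(1 \right)}\right) \left(-15\right) p = \left(0 + 3\right) \left(0 + 1\right) \left(-15\right) \left(- \frac{7}{2}\right) = 3 \cdot 1 \left(-15\right) \left(- \frac{7}{2}\right) = 3 \left(-15\right) \left(- \frac{7}{2}\right) = \left(-45\right) \left(- \frac{7}{2}\right) = \frac{315}{2}$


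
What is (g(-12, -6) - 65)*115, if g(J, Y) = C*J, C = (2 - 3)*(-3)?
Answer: -11615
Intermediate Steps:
C = 3 (C = -1*(-3) = 3)
g(J, Y) = 3*J
(g(-12, -6) - 65)*115 = (3*(-12) - 65)*115 = (-36 - 65)*115 = -101*115 = -11615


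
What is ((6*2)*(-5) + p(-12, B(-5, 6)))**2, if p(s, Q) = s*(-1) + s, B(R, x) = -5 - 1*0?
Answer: 3600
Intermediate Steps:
B(R, x) = -5 (B(R, x) = -5 + 0 = -5)
p(s, Q) = 0 (p(s, Q) = -s + s = 0)
((6*2)*(-5) + p(-12, B(-5, 6)))**2 = ((6*2)*(-5) + 0)**2 = (12*(-5) + 0)**2 = (-60 + 0)**2 = (-60)**2 = 3600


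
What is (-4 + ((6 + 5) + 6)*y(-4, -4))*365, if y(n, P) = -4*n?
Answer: 97820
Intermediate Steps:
(-4 + ((6 + 5) + 6)*y(-4, -4))*365 = (-4 + ((6 + 5) + 6)*(-4*(-4)))*365 = (-4 + (11 + 6)*16)*365 = (-4 + 17*16)*365 = (-4 + 272)*365 = 268*365 = 97820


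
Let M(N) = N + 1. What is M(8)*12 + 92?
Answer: 200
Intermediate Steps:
M(N) = 1 + N
M(8)*12 + 92 = (1 + 8)*12 + 92 = 9*12 + 92 = 108 + 92 = 200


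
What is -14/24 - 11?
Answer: -139/12 ≈ -11.583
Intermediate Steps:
-14/24 - 11 = -14*1/24 - 11 = -7/12 - 11 = -139/12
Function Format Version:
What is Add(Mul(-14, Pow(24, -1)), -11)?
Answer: Rational(-139, 12) ≈ -11.583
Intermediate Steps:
Add(Mul(-14, Pow(24, -1)), -11) = Add(Mul(-14, Rational(1, 24)), -11) = Add(Rational(-7, 12), -11) = Rational(-139, 12)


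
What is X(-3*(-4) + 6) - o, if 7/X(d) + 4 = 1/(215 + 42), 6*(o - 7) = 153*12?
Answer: -323250/1027 ≈ -314.75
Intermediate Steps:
o = 313 (o = 7 + (153*12)/6 = 7 + (⅙)*1836 = 7 + 306 = 313)
X(d) = -1799/1027 (X(d) = 7/(-4 + 1/(215 + 42)) = 7/(-4 + 1/257) = 7/(-1027/257) = 7*(-257/1027) = -1799/1027)
X(-3*(-4) + 6) - o = -1799/1027 - 1*313 = -1799/1027 - 313 = -323250/1027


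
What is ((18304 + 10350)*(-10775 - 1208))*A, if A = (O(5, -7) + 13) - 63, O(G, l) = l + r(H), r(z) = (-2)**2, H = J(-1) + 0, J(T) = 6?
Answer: 18198126746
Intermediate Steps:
H = 6 (H = 6 + 0 = 6)
r(z) = 4
O(G, l) = 4 + l (O(G, l) = l + 4 = 4 + l)
A = -53 (A = ((4 - 7) + 13) - 63 = (-3 + 13) - 63 = 10 - 63 = -53)
((18304 + 10350)*(-10775 - 1208))*A = ((18304 + 10350)*(-10775 - 1208))*(-53) = (28654*(-11983))*(-53) = -343360882*(-53) = 18198126746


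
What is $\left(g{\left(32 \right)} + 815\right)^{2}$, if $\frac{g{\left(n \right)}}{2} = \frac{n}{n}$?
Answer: $667489$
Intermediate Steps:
$g{\left(n \right)} = 2$ ($g{\left(n \right)} = 2 \frac{n}{n} = 2 \cdot 1 = 2$)
$\left(g{\left(32 \right)} + 815\right)^{2} = \left(2 + 815\right)^{2} = 817^{2} = 667489$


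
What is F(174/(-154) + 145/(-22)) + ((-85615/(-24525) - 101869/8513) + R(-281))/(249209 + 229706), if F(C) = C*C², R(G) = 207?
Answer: -33614391778868936855399/73036885828074953400 ≈ -460.24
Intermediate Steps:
F(C) = C³
F(174/(-154) + 145/(-22)) + ((-85615/(-24525) - 101869/8513) + R(-281))/(249209 + 229706) = (174/(-154) + 145/(-22))³ + ((-85615/(-24525) - 101869/8513) + 207)/(249209 + 229706) = (174*(-1/154) + 145*(-1/22))³ + ((-85615*(-1/24525) - 101869*1/8513) + 207)/478915 = (-87/77 - 145/22)³ + ((17123/4905 - 101869/8513) + 207)*(1/478915) = (-1189/154)³ + (-353899346/41756265 + 207)*(1/478915) = -1680914269/3652264 + (8289647509/41756265)*(1/478915) = -1680914269/3652264 + 8289647509/19997701652475 = -33614391778868936855399/73036885828074953400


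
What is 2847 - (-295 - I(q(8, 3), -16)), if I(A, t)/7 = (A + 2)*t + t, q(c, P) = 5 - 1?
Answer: 2358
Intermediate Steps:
q(c, P) = 4
I(A, t) = 7*t + 7*t*(2 + A) (I(A, t) = 7*((A + 2)*t + t) = 7*((2 + A)*t + t) = 7*(t*(2 + A) + t) = 7*(t + t*(2 + A)) = 7*t + 7*t*(2 + A))
2847 - (-295 - I(q(8, 3), -16)) = 2847 - (-295 - 7*(-16)*(3 + 4)) = 2847 - (-295 - 7*(-16)*7) = 2847 - (-295 - 1*(-784)) = 2847 - (-295 + 784) = 2847 - 1*489 = 2847 - 489 = 2358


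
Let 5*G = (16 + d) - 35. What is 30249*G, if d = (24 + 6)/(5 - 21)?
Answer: -5051583/40 ≈ -1.2629e+5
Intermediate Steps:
d = -15/8 (d = 30/(-16) = 30*(-1/16) = -15/8 ≈ -1.8750)
G = -167/40 (G = ((16 - 15/8) - 35)/5 = (113/8 - 35)/5 = (⅕)*(-167/8) = -167/40 ≈ -4.1750)
30249*G = 30249*(-167/40) = -5051583/40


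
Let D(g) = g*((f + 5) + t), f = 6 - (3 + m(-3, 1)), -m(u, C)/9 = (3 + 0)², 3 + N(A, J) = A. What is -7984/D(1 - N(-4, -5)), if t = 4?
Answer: -998/93 ≈ -10.731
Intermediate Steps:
N(A, J) = -3 + A
m(u, C) = -81 (m(u, C) = -9*(3 + 0)² = -9*3² = -9*9 = -81)
f = 84 (f = 6 - (3 - 81) = 6 - 1*(-78) = 6 + 78 = 84)
D(g) = 93*g (D(g) = g*((84 + 5) + 4) = g*(89 + 4) = g*93 = 93*g)
-7984/D(1 - N(-4, -5)) = -7984*1/(93*(1 - (-3 - 4))) = -7984*1/(93*(1 - 1*(-7))) = -7984*1/(93*(1 + 7)) = -7984/(93*8) = -7984/744 = -7984*1/744 = -998/93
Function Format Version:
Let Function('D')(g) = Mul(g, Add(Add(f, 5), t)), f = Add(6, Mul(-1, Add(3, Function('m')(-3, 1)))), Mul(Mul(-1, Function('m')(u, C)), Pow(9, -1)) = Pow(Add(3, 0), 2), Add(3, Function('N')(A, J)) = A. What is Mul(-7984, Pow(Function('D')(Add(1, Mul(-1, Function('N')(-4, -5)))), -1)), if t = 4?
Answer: Rational(-998, 93) ≈ -10.731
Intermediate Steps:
Function('N')(A, J) = Add(-3, A)
Function('m')(u, C) = -81 (Function('m')(u, C) = Mul(-9, Pow(Add(3, 0), 2)) = Mul(-9, Pow(3, 2)) = Mul(-9, 9) = -81)
f = 84 (f = Add(6, Mul(-1, Add(3, -81))) = Add(6, Mul(-1, -78)) = Add(6, 78) = 84)
Function('D')(g) = Mul(93, g) (Function('D')(g) = Mul(g, Add(Add(84, 5), 4)) = Mul(g, Add(89, 4)) = Mul(g, 93) = Mul(93, g))
Mul(-7984, Pow(Function('D')(Add(1, Mul(-1, Function('N')(-4, -5)))), -1)) = Mul(-7984, Pow(Mul(93, Add(1, Mul(-1, Add(-3, -4)))), -1)) = Mul(-7984, Pow(Mul(93, Add(1, Mul(-1, -7))), -1)) = Mul(-7984, Pow(Mul(93, Add(1, 7)), -1)) = Mul(-7984, Pow(Mul(93, 8), -1)) = Mul(-7984, Pow(744, -1)) = Mul(-7984, Rational(1, 744)) = Rational(-998, 93)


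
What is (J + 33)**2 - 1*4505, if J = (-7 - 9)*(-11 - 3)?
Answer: 61544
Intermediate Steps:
J = 224 (J = -16*(-14) = 224)
(J + 33)**2 - 1*4505 = (224 + 33)**2 - 1*4505 = 257**2 - 4505 = 66049 - 4505 = 61544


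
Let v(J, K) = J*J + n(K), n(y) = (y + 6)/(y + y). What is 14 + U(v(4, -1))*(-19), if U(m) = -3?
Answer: 71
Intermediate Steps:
n(y) = (6 + y)/(2*y) (n(y) = (6 + y)/((2*y)) = (6 + y)*(1/(2*y)) = (6 + y)/(2*y))
v(J, K) = J² + (6 + K)/(2*K) (v(J, K) = J*J + (6 + K)/(2*K) = J² + (6 + K)/(2*K))
14 + U(v(4, -1))*(-19) = 14 - 3*(-19) = 14 + 57 = 71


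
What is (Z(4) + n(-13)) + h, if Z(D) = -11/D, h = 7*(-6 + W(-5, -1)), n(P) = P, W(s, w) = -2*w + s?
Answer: -315/4 ≈ -78.750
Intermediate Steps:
W(s, w) = s - 2*w
h = -63 (h = 7*(-6 + (-5 - 2*(-1))) = 7*(-6 + (-5 + 2)) = 7*(-6 - 3) = 7*(-9) = -63)
(Z(4) + n(-13)) + h = (-11/4 - 13) - 63 = -63/4 - 63 = -315/4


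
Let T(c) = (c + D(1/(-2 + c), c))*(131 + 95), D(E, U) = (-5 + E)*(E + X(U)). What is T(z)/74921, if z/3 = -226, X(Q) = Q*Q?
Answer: -120165951151847/17321735200 ≈ -6937.3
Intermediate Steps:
X(Q) = Q**2
z = -678 (z = 3*(-226) = -678)
D(E, U) = (-5 + E)*(E + U**2)
T(c) = -1130*c**2 - 1130/(-2 + c) + 226*c + 226/(-2 + c)**2 + 226*c**2/(-2 + c) (T(c) = (c + ((1/(-2 + c))**2 - 5/(-2 + c) - 5*c**2 + c**2/(-2 + c)))*(131 + 95) = (c + ((-2 + c)**(-2) - 5/(-2 + c) - 5*c**2 + c**2/(-2 + c)))*226 = (c + ((-2 + c)**(-2) - 5*c**2 - 5/(-2 + c) + c**2/(-2 + c)))*226 = (c + (-2 + c)**(-2) - 5*c**2 - 5/(-2 + c) + c**2/(-2 + c))*226 = -1130*c**2 - 1130/(-2 + c) + 226*c + 226/(-2 + c)**2 + 226*c**2/(-2 + c))
T(z)/74921 = (226*(11 - 1*(-678) - 26*(-678)**2 - 5*(-678)**4 + 22*(-678)**3)/(4 + (-678)**2 - 4*(-678)))/74921 = (226*(11 + 678 - 26*459684 - 5*211309379856 + 22*(-311665752))/(4 + 459684 + 2712))*(1/74921) = (226*(11 + 678 - 11951784 - 1056546899280 - 6856646544)/462400)*(1/74921) = (226*(1/462400)*(-1063415496919))*(1/74921) = -120165951151847/231200*1/74921 = -120165951151847/17321735200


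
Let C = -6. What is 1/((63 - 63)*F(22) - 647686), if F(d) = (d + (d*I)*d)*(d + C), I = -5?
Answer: -1/647686 ≈ -1.5440e-6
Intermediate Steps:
F(d) = (-6 + d)*(d - 5*d²) (F(d) = (d + (d*(-5))*d)*(d - 6) = (d + (-5*d)*d)*(-6 + d) = (d - 5*d²)*(-6 + d) = (-6 + d)*(d - 5*d²))
1/((63 - 63)*F(22) - 647686) = 1/((63 - 63)*(22*(-6 - 5*22² + 31*22)) - 647686) = 1/(0*(22*(-6 - 5*484 + 682)) - 647686) = 1/(0*(22*(-6 - 2420 + 682)) - 647686) = 1/(0*(22*(-1744)) - 647686) = 1/(0*(-38368) - 647686) = 1/(0 - 647686) = 1/(-647686) = -1/647686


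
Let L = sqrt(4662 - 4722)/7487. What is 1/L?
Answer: -7487*I*sqrt(15)/30 ≈ -966.57*I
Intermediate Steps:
L = 2*I*sqrt(15)/7487 (L = sqrt(-60)*(1/7487) = (2*I*sqrt(15))*(1/7487) = 2*I*sqrt(15)/7487 ≈ 0.0010346*I)
1/L = 1/(2*I*sqrt(15)/7487) = -7487*I*sqrt(15)/30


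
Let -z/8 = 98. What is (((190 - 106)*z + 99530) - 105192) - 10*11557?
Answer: -187088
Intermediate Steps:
z = -784 (z = -8*98 = -784)
(((190 - 106)*z + 99530) - 105192) - 10*11557 = (((190 - 106)*(-784) + 99530) - 105192) - 10*11557 = ((84*(-784) + 99530) - 105192) - 115570 = ((-65856 + 99530) - 105192) - 115570 = (33674 - 105192) - 115570 = -71518 - 115570 = -187088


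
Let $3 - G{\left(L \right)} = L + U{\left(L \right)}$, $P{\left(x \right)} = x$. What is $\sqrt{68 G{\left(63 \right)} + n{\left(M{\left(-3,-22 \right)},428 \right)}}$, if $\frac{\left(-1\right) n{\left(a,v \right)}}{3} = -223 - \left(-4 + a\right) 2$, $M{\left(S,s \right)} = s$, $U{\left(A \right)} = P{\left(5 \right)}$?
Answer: $i \sqrt{3907} \approx 62.506 i$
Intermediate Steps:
$U{\left(A \right)} = 5$
$n{\left(a,v \right)} = 645 + 6 a$ ($n{\left(a,v \right)} = - 3 \left(-223 - \left(-4 + a\right) 2\right) = - 3 \left(-223 - \left(-8 + 2 a\right)\right) = - 3 \left(-215 - 2 a\right) = 645 + 6 a$)
$G{\left(L \right)} = -2 - L$ ($G{\left(L \right)} = 3 - \left(L + 5\right) = 3 - \left(5 + L\right) = -2 - L$)
$\sqrt{68 G{\left(63 \right)} + n{\left(M{\left(-3,-22 \right)},428 \right)}} = \sqrt{68 \left(-2 - 63\right) + \left(645 + 6 \left(-22\right)\right)} = \sqrt{68 \left(-2 - 63\right) + \left(645 - 132\right)} = \sqrt{68 \left(-65\right) + 513} = \sqrt{-4420 + 513} = \sqrt{-3907} = i \sqrt{3907}$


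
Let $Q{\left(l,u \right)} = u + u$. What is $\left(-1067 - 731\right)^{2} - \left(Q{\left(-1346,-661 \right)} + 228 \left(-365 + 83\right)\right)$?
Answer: $3298422$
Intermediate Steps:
$Q{\left(l,u \right)} = 2 u$
$\left(-1067 - 731\right)^{2} - \left(Q{\left(-1346,-661 \right)} + 228 \left(-365 + 83\right)\right) = \left(-1067 - 731\right)^{2} - \left(2 \left(-661\right) + 228 \left(-365 + 83\right)\right) = \left(-1798\right)^{2} - \left(-1322 + 228 \left(-282\right)\right) = 3232804 - \left(-1322 - 64296\right) = 3232804 - -65618 = 3232804 + 65618 = 3298422$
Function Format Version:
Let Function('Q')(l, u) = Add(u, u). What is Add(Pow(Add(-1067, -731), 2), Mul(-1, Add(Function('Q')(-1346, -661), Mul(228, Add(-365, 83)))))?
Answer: 3298422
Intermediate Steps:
Function('Q')(l, u) = Mul(2, u)
Add(Pow(Add(-1067, -731), 2), Mul(-1, Add(Function('Q')(-1346, -661), Mul(228, Add(-365, 83))))) = Add(Pow(Add(-1067, -731), 2), Mul(-1, Add(Mul(2, -661), Mul(228, Add(-365, 83))))) = Add(Pow(-1798, 2), Mul(-1, Add(-1322, Mul(228, -282)))) = Add(3232804, Mul(-1, Add(-1322, -64296))) = Add(3232804, Mul(-1, -65618)) = Add(3232804, 65618) = 3298422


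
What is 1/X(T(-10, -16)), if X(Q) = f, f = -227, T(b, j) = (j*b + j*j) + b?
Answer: -1/227 ≈ -0.0044053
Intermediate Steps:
T(b, j) = b + j² + b*j (T(b, j) = (b*j + j²) + b = (j² + b*j) + b = b + j² + b*j)
X(Q) = -227
1/X(T(-10, -16)) = 1/(-227) = -1/227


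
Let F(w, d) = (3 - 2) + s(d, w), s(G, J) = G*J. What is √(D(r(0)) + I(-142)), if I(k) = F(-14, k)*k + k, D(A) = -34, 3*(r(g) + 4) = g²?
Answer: I*√282614 ≈ 531.61*I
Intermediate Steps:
r(g) = -4 + g²/3
F(w, d) = 1 + d*w (F(w, d) = (3 - 2) + d*w = 1 + d*w)
I(k) = k + k*(1 - 14*k) (I(k) = (1 + k*(-14))*k + k = (1 - 14*k)*k + k = k*(1 - 14*k) + k = k + k*(1 - 14*k))
√(D(r(0)) + I(-142)) = √(-34 + 2*(-142)*(1 - 7*(-142))) = √(-34 + 2*(-142)*(1 + 994)) = √(-34 + 2*(-142)*995) = √(-34 - 282580) = √(-282614) = I*√282614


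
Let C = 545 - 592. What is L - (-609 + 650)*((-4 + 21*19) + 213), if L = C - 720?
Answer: -25695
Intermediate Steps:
C = -47
L = -767 (L = -47 - 720 = -767)
L - (-609 + 650)*((-4 + 21*19) + 213) = -767 - (-609 + 650)*((-4 + 21*19) + 213) = -767 - 41*((-4 + 399) + 213) = -767 - 41*(395 + 213) = -767 - 41*608 = -767 - 1*24928 = -767 - 24928 = -25695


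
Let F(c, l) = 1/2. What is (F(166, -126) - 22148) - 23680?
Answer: -91655/2 ≈ -45828.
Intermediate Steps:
F(c, l) = ½
(F(166, -126) - 22148) - 23680 = (½ - 22148) - 23680 = -44295/2 - 23680 = -91655/2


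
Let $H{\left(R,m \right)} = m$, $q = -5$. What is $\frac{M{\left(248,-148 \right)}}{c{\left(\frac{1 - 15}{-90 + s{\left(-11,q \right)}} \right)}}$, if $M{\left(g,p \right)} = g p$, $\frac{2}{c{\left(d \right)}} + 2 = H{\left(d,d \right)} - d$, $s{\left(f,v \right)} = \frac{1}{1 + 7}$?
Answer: $36704$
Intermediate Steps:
$s{\left(f,v \right)} = \frac{1}{8}$
$c{\left(d \right)} = -1$ ($c{\left(d \right)} = \frac{2}{-2 + \left(d - d\right)} = \frac{2}{-2 + 0} = \frac{2}{-2} = 2 \left(- \frac{1}{2}\right) = -1$)
$\frac{M{\left(248,-148 \right)}}{c{\left(\frac{1 - 15}{-90 + s{\left(-11,q \right)}} \right)}} = \frac{248 \left(-148\right)}{-1} = \left(-36704\right) \left(-1\right) = 36704$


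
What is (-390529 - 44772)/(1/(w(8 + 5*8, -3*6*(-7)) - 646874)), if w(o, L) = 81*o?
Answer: 279892448786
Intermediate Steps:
(-390529 - 44772)/(1/(w(8 + 5*8, -3*6*(-7)) - 646874)) = (-390529 - 44772)/(1/(81*(8 + 5*8) - 646874)) = -(-281584899074 + 35259381*(8 + 40)) = -435301/(1/(81*48 - 646874)) = -435301/(1/(3888 - 646874)) = -435301/(1/(-642986)) = -435301/(-1/642986) = -435301*(-642986) = 279892448786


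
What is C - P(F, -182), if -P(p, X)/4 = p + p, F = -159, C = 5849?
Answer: 4577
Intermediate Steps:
P(p, X) = -8*p (P(p, X) = -4*(p + p) = -8*p)
C - P(F, -182) = 5849 - (-8)*(-159) = 5849 - 1*1272 = 5849 - 1272 = 4577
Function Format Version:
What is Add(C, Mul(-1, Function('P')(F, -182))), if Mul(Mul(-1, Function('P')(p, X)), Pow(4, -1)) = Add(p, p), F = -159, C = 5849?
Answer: 4577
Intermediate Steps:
Function('P')(p, X) = Mul(-8, p) (Function('P')(p, X) = Mul(-4, Add(p, p)) = Mul(-4, Mul(2, p)) = Mul(-8, p))
Add(C, Mul(-1, Function('P')(F, -182))) = Add(5849, Mul(-1, Mul(-8, -159))) = Add(5849, Mul(-1, 1272)) = Add(5849, -1272) = 4577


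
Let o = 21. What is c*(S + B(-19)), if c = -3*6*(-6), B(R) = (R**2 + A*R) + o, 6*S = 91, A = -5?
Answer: 53154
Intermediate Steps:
S = 91/6 (S = (1/6)*91 = 91/6 ≈ 15.167)
B(R) = 21 + R**2 - 5*R (B(R) = (R**2 - 5*R) + 21 = 21 + R**2 - 5*R)
c = 108 (c = -18*(-6) = 108)
c*(S + B(-19)) = 108*(91/6 + (21 + (-19)**2 - 5*(-19))) = 108*(91/6 + (21 + 361 + 95)) = 108*(91/6 + 477) = 108*(2953/6) = 53154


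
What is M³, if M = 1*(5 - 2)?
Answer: 27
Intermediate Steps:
M = 3 (M = 1*3 = 3)
M³ = 3³ = 27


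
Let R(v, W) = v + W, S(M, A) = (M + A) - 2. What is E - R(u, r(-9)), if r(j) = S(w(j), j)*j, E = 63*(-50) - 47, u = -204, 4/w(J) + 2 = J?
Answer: -34048/11 ≈ -3095.3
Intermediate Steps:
w(J) = 4/(-2 + J)
S(M, A) = -2 + A + M (S(M, A) = (A + M) - 2 = -2 + A + M)
E = -3197 (E = -3150 - 47 = -3197)
r(j) = j*(-2 + j + 4/(-2 + j)) (r(j) = (-2 + j + 4/(-2 + j))*j = j*(-2 + j + 4/(-2 + j)))
R(v, W) = W + v
E - R(u, r(-9)) = -3197 - (-9*(4 + (-2 - 9)²)/(-2 - 9) - 204) = -3197 - (-9*(4 + (-11)²)/(-11) - 204) = -3197 - (-9*(-1/11)*(4 + 121) - 204) = -3197 - (-9*(-1/11)*125 - 204) = -3197 - (1125/11 - 204) = -3197 - 1*(-1119/11) = -3197 + 1119/11 = -34048/11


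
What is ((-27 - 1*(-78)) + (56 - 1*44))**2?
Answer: 3969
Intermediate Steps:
((-27 - 1*(-78)) + (56 - 1*44))**2 = ((-27 + 78) + (56 - 44))**2 = (51 + 12)**2 = 63**2 = 3969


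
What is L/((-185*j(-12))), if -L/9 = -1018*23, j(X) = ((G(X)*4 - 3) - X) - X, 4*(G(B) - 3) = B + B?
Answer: -23414/185 ≈ -126.56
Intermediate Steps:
G(B) = 3 + B/2 (G(B) = 3 + (B + B)/4 = 3 + (2*B)/4 = 3 + B/2)
j(X) = 9 (j(X) = (((3 + X/2)*4 - 3) - X) - X = (((12 + 2*X) - 3) - X) - X = ((9 + 2*X) - X) - X = (9 + X) - X = 9)
L = 210726 (L = -(-9162)*23 = -9*(-23414) = 210726)
L/((-185*j(-12))) = 210726/((-185*9)) = 210726/(-1665) = 210726*(-1/1665) = -23414/185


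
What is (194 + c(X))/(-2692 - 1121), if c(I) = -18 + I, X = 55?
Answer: -77/1271 ≈ -0.060582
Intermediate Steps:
(194 + c(X))/(-2692 - 1121) = (194 + (-18 + 55))/(-2692 - 1121) = (194 + 37)/(-3813) = 231*(-1/3813) = -77/1271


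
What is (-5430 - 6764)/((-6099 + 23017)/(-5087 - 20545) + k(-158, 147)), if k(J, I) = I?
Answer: -156278304/1875493 ≈ -83.327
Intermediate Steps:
(-5430 - 6764)/((-6099 + 23017)/(-5087 - 20545) + k(-158, 147)) = (-5430 - 6764)/((-6099 + 23017)/(-5087 - 20545) + 147) = -12194/(16918/(-25632) + 147) = -12194/(16918*(-1/25632) + 147) = -12194/(-8459/12816 + 147) = -12194/1875493/12816 = -12194*12816/1875493 = -156278304/1875493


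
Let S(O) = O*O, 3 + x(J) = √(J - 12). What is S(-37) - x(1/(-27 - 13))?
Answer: 1372 - I*√4810/20 ≈ 1372.0 - 3.4677*I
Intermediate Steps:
x(J) = -3 + √(-12 + J) (x(J) = -3 + √(J - 12) = -3 + √(-12 + J))
S(O) = O²
S(-37) - x(1/(-27 - 13)) = (-37)² - (-3 + √(-12 + 1/(-27 - 13))) = 1369 - (-3 + √(-12 + 1/(-40))) = 1369 - (-3 + √(-12 - 1/40)) = 1369 - (-3 + √(-481/40)) = 1369 - (-3 + I*√4810/20) = 1369 + (3 - I*√4810/20) = 1372 - I*√4810/20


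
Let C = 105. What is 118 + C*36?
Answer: 3898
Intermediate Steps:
118 + C*36 = 118 + 105*36 = 118 + 3780 = 3898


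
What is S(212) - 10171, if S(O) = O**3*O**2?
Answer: 428232174661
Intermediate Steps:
S(O) = O**5
S(212) - 10171 = 212**5 - 10171 = 428232184832 - 10171 = 428232174661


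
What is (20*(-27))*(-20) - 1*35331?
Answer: -24531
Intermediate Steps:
(20*(-27))*(-20) - 1*35331 = -540*(-20) - 35331 = 10800 - 35331 = -24531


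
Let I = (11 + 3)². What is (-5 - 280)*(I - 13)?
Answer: -52155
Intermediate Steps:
I = 196 (I = 14² = 196)
(-5 - 280)*(I - 13) = (-5 - 280)*(196 - 13) = -285*183 = -52155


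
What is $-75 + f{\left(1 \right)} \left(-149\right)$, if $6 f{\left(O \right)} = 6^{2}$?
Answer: $-969$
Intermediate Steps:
$f{\left(O \right)} = 6$ ($f{\left(O \right)} = \frac{6^{2}}{6} = \frac{1}{6} \cdot 36 = 6$)
$-75 + f{\left(1 \right)} \left(-149\right) = -75 + 6 \left(-149\right) = -75 - 894 = -969$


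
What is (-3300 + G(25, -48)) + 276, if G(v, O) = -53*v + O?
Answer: -4397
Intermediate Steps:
G(v, O) = O - 53*v
(-3300 + G(25, -48)) + 276 = (-3300 + (-48 - 53*25)) + 276 = (-3300 + (-48 - 1325)) + 276 = (-3300 - 1373) + 276 = -4673 + 276 = -4397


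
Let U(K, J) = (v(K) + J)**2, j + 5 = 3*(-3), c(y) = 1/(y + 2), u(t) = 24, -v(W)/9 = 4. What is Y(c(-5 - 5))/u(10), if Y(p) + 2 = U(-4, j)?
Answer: 1249/12 ≈ 104.08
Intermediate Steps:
v(W) = -36 (v(W) = -9*4 = -36)
c(y) = 1/(2 + y)
j = -14 (j = -5 + 3*(-3) = -5 - 9 = -14)
U(K, J) = (-36 + J)**2
Y(p) = 2498 (Y(p) = -2 + (-36 - 14)**2 = -2 + (-50)**2 = -2 + 2500 = 2498)
Y(c(-5 - 5))/u(10) = 2498/24 = 2498*(1/24) = 1249/12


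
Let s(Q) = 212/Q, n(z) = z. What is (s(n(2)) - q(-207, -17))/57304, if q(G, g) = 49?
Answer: 3/3016 ≈ 0.00099470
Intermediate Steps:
(s(n(2)) - q(-207, -17))/57304 = (212/2 - 1*49)/57304 = (212*(½) - 49)*(1/57304) = (106 - 49)*(1/57304) = 57*(1/57304) = 3/3016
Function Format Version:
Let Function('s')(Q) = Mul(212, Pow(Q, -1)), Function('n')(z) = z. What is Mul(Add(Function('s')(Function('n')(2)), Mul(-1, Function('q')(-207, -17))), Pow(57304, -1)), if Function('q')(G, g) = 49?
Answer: Rational(3, 3016) ≈ 0.00099470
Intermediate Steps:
Mul(Add(Function('s')(Function('n')(2)), Mul(-1, Function('q')(-207, -17))), Pow(57304, -1)) = Mul(Add(Mul(212, Pow(2, -1)), Mul(-1, 49)), Pow(57304, -1)) = Mul(Add(Mul(212, Rational(1, 2)), -49), Rational(1, 57304)) = Mul(Add(106, -49), Rational(1, 57304)) = Mul(57, Rational(1, 57304)) = Rational(3, 3016)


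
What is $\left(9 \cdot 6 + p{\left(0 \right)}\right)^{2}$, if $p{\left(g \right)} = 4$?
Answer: $3364$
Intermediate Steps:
$\left(9 \cdot 6 + p{\left(0 \right)}\right)^{2} = \left(9 \cdot 6 + 4\right)^{2} = \left(54 + 4\right)^{2} = 58^{2} = 3364$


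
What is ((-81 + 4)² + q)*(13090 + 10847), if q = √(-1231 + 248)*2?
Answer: 141922473 + 47874*I*√983 ≈ 1.4192e+8 + 1.501e+6*I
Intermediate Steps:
q = 2*I*√983 (q = √(-983)*2 = (I*√983)*2 = 2*I*√983 ≈ 62.706*I)
((-81 + 4)² + q)*(13090 + 10847) = ((-81 + 4)² + 2*I*√983)*(13090 + 10847) = ((-77)² + 2*I*√983)*23937 = (5929 + 2*I*√983)*23937 = 141922473 + 47874*I*√983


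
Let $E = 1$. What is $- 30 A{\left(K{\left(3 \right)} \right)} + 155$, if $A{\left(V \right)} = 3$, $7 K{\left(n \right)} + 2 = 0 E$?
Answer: $65$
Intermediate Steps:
$K{\left(n \right)} = - \frac{2}{7}$ ($K{\left(n \right)} = - \frac{2}{7} + \frac{0 \cdot 1}{7} = - \frac{2}{7} + \frac{1}{7} \cdot 0 = - \frac{2}{7} + 0 = - \frac{2}{7}$)
$- 30 A{\left(K{\left(3 \right)} \right)} + 155 = \left(-30\right) 3 + 155 = -90 + 155 = 65$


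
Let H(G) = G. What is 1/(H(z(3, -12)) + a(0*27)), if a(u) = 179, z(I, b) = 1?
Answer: 1/180 ≈ 0.0055556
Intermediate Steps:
1/(H(z(3, -12)) + a(0*27)) = 1/(1 + 179) = 1/180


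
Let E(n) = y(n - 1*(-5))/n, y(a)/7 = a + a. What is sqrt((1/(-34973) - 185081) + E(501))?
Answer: I*sqrt(56815899225962868786)/17521473 ≈ 430.19*I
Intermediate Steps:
y(a) = 14*a (y(a) = 7*(a + a) = 7*(2*a) = 14*a)
E(n) = (70 + 14*n)/n (E(n) = (14*(n - 1*(-5)))/n = (14*(n + 5))/n = (14*(5 + n))/n = (70 + 14*n)/n)
sqrt((1/(-34973) - 185081) + E(501)) = sqrt((1/(-34973) - 185081) + (14 + 70/501)) = sqrt((-1/34973 - 185081) + (14 + 70*(1/501))) = sqrt(-6472837814/34973 + (14 + 70/501)) = sqrt(-6472837814/34973 + 7084/501) = sqrt(-3242643996082/17521473) = I*sqrt(56815899225962868786)/17521473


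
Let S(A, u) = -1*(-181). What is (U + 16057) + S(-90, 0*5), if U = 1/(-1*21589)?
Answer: 350562181/21589 ≈ 16238.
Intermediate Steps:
S(A, u) = 181
U = -1/21589 (U = 1/(-21589) = -1/21589 ≈ -4.6320e-5)
(U + 16057) + S(-90, 0*5) = (-1/21589 + 16057) + 181 = 346654572/21589 + 181 = 350562181/21589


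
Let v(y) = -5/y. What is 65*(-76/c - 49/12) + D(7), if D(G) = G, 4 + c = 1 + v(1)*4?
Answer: -12043/276 ≈ -43.634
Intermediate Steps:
c = -23 (c = -4 + (1 - 5/1*4) = -4 + (1 - 5*1*4) = -4 + (1 - 5*4) = -4 + (1 - 20) = -4 - 19 = -23)
65*(-76/c - 49/12) + D(7) = 65*(-76/(-23) - 49/12) + 7 = 65*(-76*(-1/23) - 49*1/12) + 7 = 65*(76/23 - 49/12) + 7 = 65*(-215/276) + 7 = -13975/276 + 7 = -12043/276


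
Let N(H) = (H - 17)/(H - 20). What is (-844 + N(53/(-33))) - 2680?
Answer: -2511998/713 ≈ -3523.1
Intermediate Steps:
N(H) = (-17 + H)/(-20 + H)
(-844 + N(53/(-33))) - 2680 = (-844 + (-17 + 53/(-33))/(-20 + 53/(-33))) - 2680 = (-844 + (-17 + 53*(-1/33))/(-20 + 53*(-1/33))) - 2680 = (-844 + (-17 - 53/33)/(-20 - 53/33)) - 2680 = (-844 - 614/33/(-713/33)) - 2680 = (-844 - 33/713*(-614/33)) - 2680 = (-844 + 614/713) - 2680 = -601158/713 - 2680 = -2511998/713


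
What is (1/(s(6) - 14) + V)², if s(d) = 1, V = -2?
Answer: 729/169 ≈ 4.3136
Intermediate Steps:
(1/(s(6) - 14) + V)² = (1/(1 - 14) - 2)² = (1/(-13) - 2)² = (-1/13 - 2)² = (-27/13)² = 729/169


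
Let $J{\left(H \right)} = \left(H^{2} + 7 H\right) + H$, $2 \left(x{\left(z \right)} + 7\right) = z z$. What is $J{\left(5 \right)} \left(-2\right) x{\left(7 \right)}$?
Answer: $-2275$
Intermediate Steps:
$x{\left(z \right)} = -7 + \frac{z^{2}}{2}$ ($x{\left(z \right)} = -7 + \frac{z z}{2} = -7 + \frac{z^{2}}{2}$)
$J{\left(H \right)} = H^{2} + 8 H$
$J{\left(5 \right)} \left(-2\right) x{\left(7 \right)} = 5 \left(8 + 5\right) \left(-2\right) \left(-7 + \frac{7^{2}}{2}\right) = 5 \cdot 13 \left(-2\right) \left(-7 + \frac{1}{2} \cdot 49\right) = 65 \left(-2\right) \left(-7 + \frac{49}{2}\right) = \left(-130\right) \frac{35}{2} = -2275$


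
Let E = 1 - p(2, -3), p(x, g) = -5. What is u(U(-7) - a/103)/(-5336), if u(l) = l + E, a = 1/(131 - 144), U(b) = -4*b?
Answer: -45527/7144904 ≈ -0.0063720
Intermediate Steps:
a = -1/13 (a = 1/(-13) = -1/13 ≈ -0.076923)
E = 6 (E = 1 - 1*(-5) = 1 + 5 = 6)
u(l) = 6 + l (u(l) = l + 6 = 6 + l)
u(U(-7) - a/103)/(-5336) = (6 + (-4*(-7) - (-1)/(13*103)))/(-5336) = (6 + (28 - (-1)/(13*103)))*(-1/5336) = (6 + (28 - 1*(-1/1339)))*(-1/5336) = (6 + (28 + 1/1339))*(-1/5336) = (6 + 37493/1339)*(-1/5336) = (45527/1339)*(-1/5336) = -45527/7144904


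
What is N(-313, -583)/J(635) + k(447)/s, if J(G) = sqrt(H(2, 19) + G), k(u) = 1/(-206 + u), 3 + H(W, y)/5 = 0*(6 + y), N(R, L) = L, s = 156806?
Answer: 1/37790246 - 583*sqrt(155)/310 ≈ -23.414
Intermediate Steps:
H(W, y) = -15 (H(W, y) = -15 + 5*(0*(6 + y)) = -15 + 5*0 = -15 + 0 = -15)
J(G) = sqrt(-15 + G)
N(-313, -583)/J(635) + k(447)/s = -583/sqrt(-15 + 635) + 1/((-206 + 447)*156806) = -583*sqrt(155)/310 + (1/156806)/241 = -583*sqrt(155)/310 + (1/241)*(1/156806) = -583*sqrt(155)/310 + 1/37790246 = 1/37790246 - 583*sqrt(155)/310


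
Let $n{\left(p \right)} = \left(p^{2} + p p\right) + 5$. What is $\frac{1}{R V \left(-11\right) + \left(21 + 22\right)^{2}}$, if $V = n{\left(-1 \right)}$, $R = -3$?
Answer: $\frac{1}{2080} \approx 0.00048077$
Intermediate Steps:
$n{\left(p \right)} = 5 + 2 p^{2}$ ($n{\left(p \right)} = \left(p^{2} + p^{2}\right) + 5 = 2 p^{2} + 5 = 5 + 2 p^{2}$)
$V = 7$ ($V = 5 + 2 \left(-1\right)^{2} = 5 + 2 \cdot 1 = 5 + 2 = 7$)
$\frac{1}{R V \left(-11\right) + \left(21 + 22\right)^{2}} = \frac{1}{\left(-3\right) 7 \left(-11\right) + \left(21 + 22\right)^{2}} = \frac{1}{\left(-21\right) \left(-11\right) + 43^{2}} = \frac{1}{231 + 1849} = \frac{1}{2080}$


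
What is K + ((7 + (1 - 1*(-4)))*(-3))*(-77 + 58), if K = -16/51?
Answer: 34868/51 ≈ 683.69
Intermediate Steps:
K = -16/51 (K = -16*1/51 = -16/51 ≈ -0.31373)
K + ((7 + (1 - 1*(-4)))*(-3))*(-77 + 58) = -16/51 + ((7 + (1 - 1*(-4)))*(-3))*(-77 + 58) = -16/51 + ((7 + (1 + 4))*(-3))*(-19) = -16/51 + ((7 + 5)*(-3))*(-19) = -16/51 + (12*(-3))*(-19) = -16/51 - 36*(-19) = -16/51 + 684 = 34868/51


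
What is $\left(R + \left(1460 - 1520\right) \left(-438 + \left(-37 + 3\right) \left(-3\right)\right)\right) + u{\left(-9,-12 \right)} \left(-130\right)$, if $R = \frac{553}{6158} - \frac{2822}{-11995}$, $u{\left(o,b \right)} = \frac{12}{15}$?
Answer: $\frac{1481464662871}{73865210} \approx 20056.0$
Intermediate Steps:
$u{\left(o,b \right)} = \frac{4}{5}$ ($u{\left(o,b \right)} = 12 \cdot \frac{1}{15} = \frac{4}{5}$)
$R = \frac{24011111}{73865210}$ ($R = 553 \cdot \frac{1}{6158} - - \frac{2822}{11995} = \frac{553}{6158} + \frac{2822}{11995} = \frac{24011111}{73865210} \approx 0.32507$)
$\left(R + \left(1460 - 1520\right) \left(-438 + \left(-37 + 3\right) \left(-3\right)\right)\right) + u{\left(-9,-12 \right)} \left(-130\right) = \left(\frac{24011111}{73865210} + \left(1460 - 1520\right) \left(-438 + \left(-37 + 3\right) \left(-3\right)\right)\right) + \frac{4}{5} \left(-130\right) = \left(\frac{24011111}{73865210} - 60 \left(-438 - -102\right)\right) - 104 = \left(\frac{24011111}{73865210} - 60 \left(-438 + 102\right)\right) - 104 = \left(\frac{24011111}{73865210} - -20160\right) - 104 = \left(\frac{24011111}{73865210} + 20160\right) - 104 = \frac{1489146644711}{73865210} - 104 = \frac{1481464662871}{73865210}$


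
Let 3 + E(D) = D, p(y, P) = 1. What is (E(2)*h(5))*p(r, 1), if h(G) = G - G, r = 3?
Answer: 0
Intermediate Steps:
E(D) = -3 + D
h(G) = 0
(E(2)*h(5))*p(r, 1) = ((-3 + 2)*0)*1 = -1*0*1 = 0*1 = 0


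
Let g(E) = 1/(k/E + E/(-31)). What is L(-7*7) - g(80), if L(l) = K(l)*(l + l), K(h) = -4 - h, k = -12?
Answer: -7465510/1693 ≈ -4409.6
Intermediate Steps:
L(l) = 2*l*(-4 - l) (L(l) = (-4 - l)*(l + l) = (-4 - l)*(2*l) = 2*l*(-4 - l))
g(E) = 1/(-12/E - E/31) (g(E) = 1/(-12/E + E/(-31)) = 1/(-12/E + E*(-1/31)) = 1/(-12/E - E/31))
L(-7*7) - g(80) = -2*(-7*7)*(4 - 7*7) - (-31)*80/(372 + 80²) = -2*(-49)*(4 - 49) - (-31)*80/(372 + 6400) = -2*(-49)*(-45) - (-31)*80/6772 = -4410 - (-31)*80/6772 = -4410 - 1*(-620/1693) = -4410 + 620/1693 = -7465510/1693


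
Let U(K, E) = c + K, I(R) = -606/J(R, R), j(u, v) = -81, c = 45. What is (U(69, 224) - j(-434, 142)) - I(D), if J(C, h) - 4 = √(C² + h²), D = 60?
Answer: 174807/898 + 4545*√2/898 ≈ 201.82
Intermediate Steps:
J(C, h) = 4 + √(C² + h²)
I(R) = -606/(4 + √2*√(R²)) (I(R) = -606/(4 + √(R² + R²)) = -606/(4 + √(2*R²)) = -606/(4 + √2*√(R²)))
U(K, E) = 45 + K
(U(69, 224) - j(-434, 142)) - I(D) = ((45 + 69) - 1*(-81)) - (-606)/(4 + √2*√(60²)) = (114 + 81) - (-606)/(4 + √2*√3600) = 195 - (-606)/(4 + √2*60) = 195 - (-606)/(4 + 60*√2) = 195 + 606/(4 + 60*√2)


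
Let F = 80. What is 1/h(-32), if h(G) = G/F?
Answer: -5/2 ≈ -2.5000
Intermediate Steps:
h(G) = G/80
1/h(-32) = 1/((1/80)*(-32)) = 1/(-⅖) = -5/2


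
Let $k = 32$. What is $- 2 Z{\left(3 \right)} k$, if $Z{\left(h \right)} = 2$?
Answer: $-128$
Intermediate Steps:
$- 2 Z{\left(3 \right)} k = \left(-2\right) 2 \cdot 32 = \left(-4\right) 32 = -128$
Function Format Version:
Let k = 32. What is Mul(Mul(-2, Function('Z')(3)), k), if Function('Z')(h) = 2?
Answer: -128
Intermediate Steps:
Mul(Mul(-2, Function('Z')(3)), k) = Mul(Mul(-2, 2), 32) = Mul(-4, 32) = -128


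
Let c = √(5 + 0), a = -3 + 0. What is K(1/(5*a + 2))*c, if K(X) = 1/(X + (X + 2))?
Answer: 13*√5/24 ≈ 1.2112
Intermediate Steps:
a = -3
c = √5 ≈ 2.2361
K(X) = 1/(2 + 2*X) (K(X) = 1/(X + (2 + X)) = 1/(2 + 2*X))
K(1/(5*a + 2))*c = (1/(2*(1 + 1/(5*(-3) + 2))))*√5 = (1/(2*(1 + 1/(-15 + 2))))*√5 = (1/(2*(1 + 1/(-13))))*√5 = (1/(2*(1 - 1/13)))*√5 = (1/(2*(12/13)))*√5 = ((½)*(13/12))*√5 = 13*√5/24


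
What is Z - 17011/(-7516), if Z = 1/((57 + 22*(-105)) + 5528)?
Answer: 55718541/24614900 ≈ 2.2636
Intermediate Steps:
Z = 1/3275 (Z = 1/((57 - 2310) + 5528) = 1/(-2253 + 5528) = 1/3275 ≈ 0.00030534)
Z - 17011/(-7516) = 1/3275 - 17011/(-7516) = 1/3275 - 17011*(-1)/7516 = 1/3275 - 1*(-17011/7516) = 1/3275 + 17011/7516 = 55718541/24614900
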